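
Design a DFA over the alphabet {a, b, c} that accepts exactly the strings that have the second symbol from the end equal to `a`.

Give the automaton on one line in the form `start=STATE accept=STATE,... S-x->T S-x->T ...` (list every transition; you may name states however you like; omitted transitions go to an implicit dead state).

start=s0 accept=s4,s5,s6 s0-a->s1 s0-b->s2 s0-c->s3 s1-a->s4 s1-b->s5 s1-c->s6 s2-a->s7 s2-b->s8 s2-c->s9 s3-a->s10 s3-b->s11 s3-c->s12 s4-a->s4 s4-b->s5 s4-c->s6 s5-a->s7 s5-b->s8 s5-c->s9 s6-a->s10 s6-b->s11 s6-c->s12 s7-a->s4 s7-b->s5 s7-c->s6 s8-a->s7 s8-b->s8 s8-c->s9 s9-a->s10 s9-b->s11 s9-c->s12 s10-a->s4 s10-b->s5 s10-c->s6 s11-a->s7 s11-b->s8 s11-c->s9 s12-a->s10 s12-b->s11 s12-c->s12

A DFA must remember the last 2 symbols (since which symbol is second-to-last isn't known until the input ends). Use one state per possible window of the last ≤2 symbols; accept from those whose window starts with `a`.
13 states suffice.
          a    b    c  
>  s0     s1   s2   s3 
   s1     s4   s5   s6 
   s2     s7   s8   s9 
   s3    s10  s11  s12 
 * s4     s4   s5   s6 
 * s5     s7   s8   s9 
 * s6    s10  s11  s12 
   s7     s4   s5   s6 
   s8     s7   s8   s9 
   s9    s10  s11  s12 
   s10    s4   s5   s6 
   s11    s7   s8   s9 
   s12   s10  s11  s12 
(> = start, * = accepting)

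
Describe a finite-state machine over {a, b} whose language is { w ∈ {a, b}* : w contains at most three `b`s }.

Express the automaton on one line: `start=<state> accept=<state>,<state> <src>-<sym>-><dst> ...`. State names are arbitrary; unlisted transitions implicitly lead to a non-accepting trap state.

Count `b`s, saturating at 4: states S0 through S3 mean 0 through 3 `b`s seen; S4 means more than 3. Each `b` increments (capped at S4); other symbols loop. Accept from {S0, S1, S2, S3}.
With 5 states:
        a   b  
>* S0   S0  S1 
 * S1   S1  S2 
 * S2   S2  S3 
 * S3   S3  S4 
   S4   S4  S4 
(> = start, * = accepting)

start=S0 accept=S0,S1,S2,S3 S0-a->S0 S0-b->S1 S1-a->S1 S1-b->S2 S2-a->S2 S2-b->S3 S3-a->S3 S3-b->S4 S4-a->S4 S4-b->S4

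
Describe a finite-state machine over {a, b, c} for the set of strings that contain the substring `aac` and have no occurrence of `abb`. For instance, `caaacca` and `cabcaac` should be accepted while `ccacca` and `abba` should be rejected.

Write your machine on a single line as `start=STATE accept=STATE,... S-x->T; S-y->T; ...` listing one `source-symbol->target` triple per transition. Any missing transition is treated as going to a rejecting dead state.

start=q0; accept=q4,q6,q7; q0-a->q1; q0-b->q0; q0-c->q0; q1-a->q2; q1-b->q3; q1-c->q0; q2-a->q2; q2-b->q3; q2-c->q4; q3-a->q1; q3-b->q5; q3-c->q0; q4-a->q6; q4-b->q4; q4-c->q4; q5-a->q5; q5-b->q5; q5-c->q5; q6-a->q6; q6-b->q7; q6-c->q4; q7-a->q6; q7-b->q5; q7-c->q4

Run two small machines in parallel and take their product. One (4 states) tracks whether and how much of `aac` has been seen; the other (4 states) tracks partial matches of the forbidden pattern `abb`. Each combined state is a pair, one component from each; accept when both components accept. After merging equivalent states the machine shrinks.
An 8-state machine:
        a   b   c  
>  q0   q1  q0  q0 
   q1   q2  q3  q0 
   q2   q2  q3  q4 
   q3   q1  q5  q0 
 * q4   q6  q4  q4 
   q5   q5  q5  q5 
 * q6   q6  q7  q4 
 * q7   q6  q5  q4 
(> = start, * = accepting)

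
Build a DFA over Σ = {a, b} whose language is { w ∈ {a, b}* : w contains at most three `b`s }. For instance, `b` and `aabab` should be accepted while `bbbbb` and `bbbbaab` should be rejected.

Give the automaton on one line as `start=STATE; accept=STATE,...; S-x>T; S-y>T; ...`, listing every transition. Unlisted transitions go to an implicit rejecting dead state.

Only the number of `b`s matters, and only up to 4. Make a chain s0 → s1 → s2 → s3 → s4 advanced by each `b` (with s4 absorbing); every other symbol self-loops. The accepting set is {s0, s1, s2, s3}.
A 5-state machine:
        a   b  
>* s0   s0  s1 
 * s1   s1  s2 
 * s2   s2  s3 
 * s3   s3  s4 
   s4   s4  s4 
(> = start, * = accepting)

start=s0; accept=s0,s1,s2,s3; s0-a>s0; s0-b>s1; s1-a>s1; s1-b>s2; s2-a>s2; s2-b>s3; s3-a>s3; s3-b>s4; s4-a>s4; s4-b>s4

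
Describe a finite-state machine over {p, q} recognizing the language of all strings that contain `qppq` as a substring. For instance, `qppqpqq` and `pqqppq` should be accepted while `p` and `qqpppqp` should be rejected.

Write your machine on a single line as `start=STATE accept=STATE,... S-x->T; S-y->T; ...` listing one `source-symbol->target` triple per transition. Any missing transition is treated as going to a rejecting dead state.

start=A; accept=E; A-p->A; A-q->B; B-p->C; B-q->B; C-p->D; C-q->B; D-p->A; D-q->E; E-p->E; E-q->E

States A..D record the length of the longest prefix of `qppq` that matches the current input suffix. Reaching E means `qppq` has been seen, and we stay there forever. Accept from E.
       p  q 
>  A   A  B 
   B   C  B 
   C   D  B 
   D   A  E 
 * E   E  E 
(> = start, * = accepting)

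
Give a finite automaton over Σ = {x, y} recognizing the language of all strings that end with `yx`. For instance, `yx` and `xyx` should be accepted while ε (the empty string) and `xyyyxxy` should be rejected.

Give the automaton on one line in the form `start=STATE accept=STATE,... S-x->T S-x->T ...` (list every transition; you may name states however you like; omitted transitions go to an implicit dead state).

start=q0 accept=q2 q0-x->q0 q0-y->q1 q1-x->q2 q1-y->q1 q2-x->q0 q2-y->q1

Remember how much of `yx` the current input suffix matches. State q0 means no match yet; q1 means the last symbol is `y`; q2 means the last 2 symbols are `yx`. Only q2 accepts. On a mismatch, fall back to the longest proper suffix that is still a prefix of `yx`.
A 3-state machine:
        x   y  
>  q0   q0  q1 
   q1   q2  q1 
 * q2   q0  q1 
(> = start, * = accepting)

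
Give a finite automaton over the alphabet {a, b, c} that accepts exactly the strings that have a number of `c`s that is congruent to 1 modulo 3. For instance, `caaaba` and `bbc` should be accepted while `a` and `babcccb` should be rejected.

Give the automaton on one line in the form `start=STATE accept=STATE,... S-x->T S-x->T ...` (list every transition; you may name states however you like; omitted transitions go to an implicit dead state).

The only thing that matters is how many `c`s have appeared, reduced mod 3. Use one state per residue: s0 for 0, …, s2 for 2. Reading `c` moves to the next residue; anything else stays put. s1 is accepting.
        a   b   c  
>  s0   s0  s0  s1 
 * s1   s1  s1  s2 
   s2   s2  s2  s0 
(> = start, * = accepting)

start=s0 accept=s1 s0-a->s0 s0-b->s0 s0-c->s1 s1-a->s1 s1-b->s1 s1-c->s2 s2-a->s2 s2-b->s2 s2-c->s0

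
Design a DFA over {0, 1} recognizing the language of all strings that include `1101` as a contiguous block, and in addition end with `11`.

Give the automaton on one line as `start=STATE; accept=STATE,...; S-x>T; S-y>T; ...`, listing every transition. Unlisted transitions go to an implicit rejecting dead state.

Run two small machines in parallel and take their product. The first has 5 states tracking whether and how much of `1101` has been seen; the second has 3 states tracking how much of the suffix `11` has currently been matched. A product state is a pair (one from each), accepting exactly when both do.
7 states suffice.
        0   1  
>  q0   q0  q1 
   q1   q0  q2 
   q2   q3  q2 
   q3   q0  q4 
   q4   q5  q6 
   q5   q5  q4 
 * q6   q5  q6 
(> = start, * = accepting)

start=q0; accept=q6; q0-0>q0; q0-1>q1; q1-0>q0; q1-1>q2; q2-0>q3; q2-1>q2; q3-0>q0; q3-1>q4; q4-0>q5; q4-1>q6; q5-0>q5; q5-1>q4; q6-0>q5; q6-1>q6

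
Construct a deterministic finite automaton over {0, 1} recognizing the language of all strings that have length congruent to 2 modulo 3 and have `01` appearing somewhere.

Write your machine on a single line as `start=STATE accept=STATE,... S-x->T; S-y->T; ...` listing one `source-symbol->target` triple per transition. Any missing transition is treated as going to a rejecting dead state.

Run two small machines in parallel and take their product. One (3 states) tracks the input length modulo 3; the other (3 states) tracks whether and how much of `01` has been seen. Each combined state is a pair, one component from each; accept when both components accept.
        0   1  
>  S0   S1  S2 
   S1   S3  S4 
   S2   S3  S5 
   S3   S6  S7 
 * S4   S7  S7 
   S5   S6  S0 
   S6   S1  S8 
   S7   S8  S8 
   S8   S4  S4 
(> = start, * = accepting)

start=S0; accept=S4; S0-0->S1; S0-1->S2; S1-0->S3; S1-1->S4; S2-0->S3; S2-1->S5; S3-0->S6; S3-1->S7; S4-0->S7; S4-1->S7; S5-0->S6; S5-1->S0; S6-0->S1; S6-1->S8; S7-0->S8; S7-1->S8; S8-0->S4; S8-1->S4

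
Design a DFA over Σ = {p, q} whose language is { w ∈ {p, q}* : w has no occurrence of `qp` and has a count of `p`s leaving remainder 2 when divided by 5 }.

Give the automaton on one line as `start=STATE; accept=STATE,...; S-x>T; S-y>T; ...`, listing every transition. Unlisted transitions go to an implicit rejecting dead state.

start=A; accept=D,F; A-p>B; A-q>C; B-p>D; B-q>C; C-p>C; C-q>C; D-p>E; D-q>F; E-p>G; E-q>C; F-p>C; F-q>F; G-p>A; G-q>C

Run two small machines in parallel and take their product. One (3 states) tracks partial matches of the forbidden pattern `qp`; the other (5 states) tracks the count of `p`s modulo 5. Each combined state is a pair, one component from each; accept when both components accept. Minimizing collapses redundant product states.
7 states suffice.
       p  q 
>  A   B  C 
   B   D  C 
   C   C  C 
 * D   E  F 
   E   G  C 
 * F   C  F 
   G   A  C 
(> = start, * = accepting)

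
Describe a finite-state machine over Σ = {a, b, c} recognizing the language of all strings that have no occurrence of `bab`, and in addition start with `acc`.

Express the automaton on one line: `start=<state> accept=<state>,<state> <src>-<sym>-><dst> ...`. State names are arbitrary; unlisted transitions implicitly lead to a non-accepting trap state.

start=q0 accept=q4,q5,q6 q0-a->q1 q0-b->q2 q0-c->q2 q1-a->q2 q1-b->q2 q1-c->q3 q2-a->q2 q2-b->q2 q2-c->q2 q3-a->q2 q3-b->q2 q3-c->q4 q4-a->q4 q4-b->q5 q4-c->q4 q5-a->q6 q5-b->q5 q5-c->q4 q6-a->q4 q6-b->q2 q6-c->q4

Run two small machines in parallel and take their product. The first has 4 states tracking partial matches of the forbidden pattern `bab`; the second has 5 states tracking whether the input so far still matches the prefix `acc`. A product state is a pair (one from each), accepting exactly when both do. Equivalent product states are then merged.
A 7-state machine:
        a   b   c  
>  q0   q1  q2  q2 
   q1   q2  q2  q3 
   q2   q2  q2  q2 
   q3   q2  q2  q4 
 * q4   q4  q5  q4 
 * q5   q6  q5  q4 
 * q6   q4  q2  q4 
(> = start, * = accepting)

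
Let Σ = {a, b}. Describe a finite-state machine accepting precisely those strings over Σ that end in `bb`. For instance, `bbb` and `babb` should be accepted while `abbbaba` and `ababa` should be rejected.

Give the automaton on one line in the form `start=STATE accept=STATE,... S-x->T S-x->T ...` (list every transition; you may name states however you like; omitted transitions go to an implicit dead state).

Let each state record the length of the longest suffix of the input read so far that is also a prefix of `bb`. s1 means the last symbol is `b`; s2 means the last 2 symbols are `bb`. Accept only at s2, where the string currently ends in `bb`.
3 states suffice.
        a   b  
>  s0   s0  s1 
   s1   s0  s2 
 * s2   s0  s2 
(> = start, * = accepting)

start=s0 accept=s2 s0-a->s0 s0-b->s1 s1-a->s0 s1-b->s2 s2-a->s0 s2-b->s2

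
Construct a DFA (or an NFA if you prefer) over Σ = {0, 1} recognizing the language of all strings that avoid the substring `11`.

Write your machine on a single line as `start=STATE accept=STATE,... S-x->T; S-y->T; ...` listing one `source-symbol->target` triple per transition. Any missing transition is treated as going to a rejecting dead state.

This is the complement of 'contains `11`'. Use the same substring-matching states — s0 through s2 holding how much of `11` has just been matched — but flip the accepting set: everything except the trap s2 accepts.
With 3 states:
        0   1  
>* s0   s0  s1 
 * s1   s0  s2 
   s2   s2  s2 
(> = start, * = accepting)

start=s0; accept=s0,s1; s0-0->s0; s0-1->s1; s1-0->s0; s1-1->s2; s2-0->s2; s2-1->s2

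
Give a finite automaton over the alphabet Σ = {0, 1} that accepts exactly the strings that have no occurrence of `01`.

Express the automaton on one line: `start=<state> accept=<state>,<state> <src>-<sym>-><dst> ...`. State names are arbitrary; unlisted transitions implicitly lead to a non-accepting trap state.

This is the complement of 'contains `01`'. Use the same substring-matching states — s0 through s2 holding how much of `01` has just been matched — but flip the accepting set: everything except the trap s2 accepts.
A 3-state machine:
        0   1  
>* s0   s1  s0 
 * s1   s1  s2 
   s2   s2  s2 
(> = start, * = accepting)

start=s0 accept=s0,s1 s0-0->s1 s0-1->s0 s1-0->s1 s1-1->s2 s2-0->s2 s2-1->s2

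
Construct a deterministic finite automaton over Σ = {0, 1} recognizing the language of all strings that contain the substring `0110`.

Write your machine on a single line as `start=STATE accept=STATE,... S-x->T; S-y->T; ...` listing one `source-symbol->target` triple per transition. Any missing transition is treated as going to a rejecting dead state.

States q0..q3 record the length of the longest prefix of `0110` that matches the current input suffix. Reaching q4 means `0110` has been seen, and we stay there forever. Accept from q4.
5 states suffice.
        0   1  
>  q0   q1  q0 
   q1   q1  q2 
   q2   q1  q3 
   q3   q4  q0 
 * q4   q4  q4 
(> = start, * = accepting)

start=q0; accept=q4; q0-0->q1; q0-1->q0; q1-0->q1; q1-1->q2; q2-0->q1; q2-1->q3; q3-0->q4; q3-1->q0; q4-0->q4; q4-1->q4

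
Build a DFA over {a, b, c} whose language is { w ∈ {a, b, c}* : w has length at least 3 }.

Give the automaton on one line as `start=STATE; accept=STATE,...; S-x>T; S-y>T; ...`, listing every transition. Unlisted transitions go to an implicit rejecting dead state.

start=S0; accept=S3,S4; S0-a>S1; S0-b>S1; S0-c>S1; S1-a>S2; S1-b>S2; S1-c>S2; S2-a>S3; S2-b>S3; S2-c>S3; S3-a>S4; S3-b>S4; S3-c>S4; S4-a>S4; S4-b>S4; S4-c>S4

Count input length up to 4: every symbol moves from S0 toward S4, which means 'more than 3' and absorbs. Accept from {S3, S4}.
        a   b   c  
>  S0   S1  S1  S1 
   S1   S2  S2  S2 
   S2   S3  S3  S3 
 * S3   S4  S4  S4 
 * S4   S4  S4  S4 
(> = start, * = accepting)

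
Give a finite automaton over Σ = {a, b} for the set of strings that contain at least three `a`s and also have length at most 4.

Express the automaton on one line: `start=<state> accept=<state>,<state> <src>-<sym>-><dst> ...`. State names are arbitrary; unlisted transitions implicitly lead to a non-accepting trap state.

start=s0 accept=s6,s8 s0-a->s1 s0-b->s2 s1-a->s3 s1-b->s4 s2-a->s4 s2-b->s5 s3-a->s6 s3-b->s7 s4-a->s7 s4-b->s5 s5-a->s5 s5-b->s5 s6-a->s8 s6-b->s8 s7-a->s8 s7-b->s5 s8-a->s5 s8-b->s5

Build one automaton per condition and run them in lockstep. One (5 states) tracks the count of `a`s, saturating at 4; the other (6 states) tracks the input length, saturating at 5. Each combined state is a pair, one component from each; accept when both components accept. Equivalent product states are then merged.
A 9-state machine:
        a   b  
>  s0   s1  s2 
   s1   s3  s4 
   s2   s4  s5 
   s3   s6  s7 
   s4   s7  s5 
   s5   s5  s5 
 * s6   s8  s8 
   s7   s8  s5 
 * s8   s5  s5 
(> = start, * = accepting)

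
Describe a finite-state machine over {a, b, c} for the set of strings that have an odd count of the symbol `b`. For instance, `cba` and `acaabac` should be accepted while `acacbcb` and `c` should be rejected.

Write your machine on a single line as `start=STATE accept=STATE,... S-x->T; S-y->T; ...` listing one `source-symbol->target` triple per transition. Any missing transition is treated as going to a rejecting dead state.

The only thing that matters is how many `b`s have appeared, reduced mod 2. Use one state per residue: q0 for 0, …, q1 for 1. Reading `b` moves to the next residue; anything else stays put. q1 is accepting.
        a   b   c  
>  q0   q0  q1  q0 
 * q1   q1  q0  q1 
(> = start, * = accepting)

start=q0; accept=q1; q0-a->q0; q0-b->q1; q0-c->q0; q1-a->q1; q1-b->q0; q1-c->q1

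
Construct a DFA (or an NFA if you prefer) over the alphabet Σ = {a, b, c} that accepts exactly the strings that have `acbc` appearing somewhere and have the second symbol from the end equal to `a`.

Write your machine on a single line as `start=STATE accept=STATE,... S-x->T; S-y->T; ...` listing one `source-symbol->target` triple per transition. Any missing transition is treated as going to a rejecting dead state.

Handle the two conditions separately and then intersect. One (5 states) tracks whether and how much of `acbc` has been seen; the other (13 states) tracks the last 2 symbols read. Each combined state is a pair, one component from each; accept when both components accept. After merging equivalent states the machine shrinks.
        a   b   c  
>  s0   s1  s0  s0 
   s1   s1  s0  s2 
   s2   s1  s3  s0 
   s3   s1  s0  s4 
   s4   s5  s4  s4 
   s5   s6  s7  s7 
 * s6   s6  s7  s7 
 * s7   s5  s4  s4 
(> = start, * = accepting)

start=s0; accept=s6,s7; s0-a->s1; s0-b->s0; s0-c->s0; s1-a->s1; s1-b->s0; s1-c->s2; s2-a->s1; s2-b->s3; s2-c->s0; s3-a->s1; s3-b->s0; s3-c->s4; s4-a->s5; s4-b->s4; s4-c->s4; s5-a->s6; s5-b->s7; s5-c->s7; s6-a->s6; s6-b->s7; s6-c->s7; s7-a->s5; s7-b->s4; s7-c->s4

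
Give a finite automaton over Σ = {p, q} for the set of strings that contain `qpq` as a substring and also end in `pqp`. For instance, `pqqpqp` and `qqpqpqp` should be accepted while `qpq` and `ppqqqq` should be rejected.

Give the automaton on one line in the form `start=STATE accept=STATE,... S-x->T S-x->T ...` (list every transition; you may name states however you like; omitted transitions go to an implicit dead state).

Build one automaton per condition and run them in lockstep. One (4 states) tracks whether and how much of `qpq` has been seen; the other (4 states) tracks how much of the suffix `pqp` has currently been matched. Each combined state is a pair, one component from each; accept when both components accept. After merging equivalent states the machine shrinks.
        p   q  
>  s0   s0  s1 
   s1   s2  s1 
   s2   s0  s3 
   s3   s4  s5 
 * s4   s6  s3 
   s5   s6  s5 
   s6   s6  s3 
(> = start, * = accepting)

start=s0 accept=s4 s0-p->s0 s0-q->s1 s1-p->s2 s1-q->s1 s2-p->s0 s2-q->s3 s3-p->s4 s3-q->s5 s4-p->s6 s4-q->s3 s5-p->s6 s5-q->s5 s6-p->s6 s6-q->s3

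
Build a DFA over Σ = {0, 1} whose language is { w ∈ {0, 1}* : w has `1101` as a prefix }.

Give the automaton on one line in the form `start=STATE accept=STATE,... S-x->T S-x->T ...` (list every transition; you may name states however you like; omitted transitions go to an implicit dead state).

start=q0 accept=q4 q0-0->q5 q0-1->q1 q1-0->q5 q1-1->q2 q2-0->q3 q2-1->q5 q3-0->q5 q3-1->q4 q4-0->q4 q4-1->q4 q5-0->q5 q5-1->q5

Walk along `1101` while the input agrees: from q0 take `1` to q1, and so on. Any deviation drops to the rejecting sink q5. Once q4 is reached the prefix is confirmed and every continuation is accepted.
        0   1  
>  q0   q5  q1 
   q1   q5  q2 
   q2   q3  q5 
   q3   q5  q4 
 * q4   q4  q4 
   q5   q5  q5 
(> = start, * = accepting)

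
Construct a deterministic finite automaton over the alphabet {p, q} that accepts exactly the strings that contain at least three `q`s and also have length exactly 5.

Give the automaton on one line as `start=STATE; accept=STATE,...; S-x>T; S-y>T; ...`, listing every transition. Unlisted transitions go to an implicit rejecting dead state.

Handle the two conditions separately and then intersect. One (5 states) tracks the count of `q`s, saturating at 4; the other (7 states) tracks the input length, saturating at 6. Each combined state is a pair, one component from each; accept when both components accept. Equivalent product states are then merged.
With 13 states:
          p    q  
>  S0     S1   S2 
   S1     S3   S4 
   S2     S4   S5 
   S3     S6   S7 
   S4     S7   S8 
   S5     S8   S9 
   S6     S6   S6 
   S7     S6  S10 
   S8    S10  S11 
   S9    S11  S11 
   S10    S6  S12 
   S11   S12  S12 
 * S12    S6   S6 
(> = start, * = accepting)

start=S0; accept=S12; S0-p>S1; S0-q>S2; S1-p>S3; S1-q>S4; S2-p>S4; S2-q>S5; S3-p>S6; S3-q>S7; S4-p>S7; S4-q>S8; S5-p>S8; S5-q>S9; S6-p>S6; S6-q>S6; S7-p>S6; S7-q>S10; S8-p>S10; S8-q>S11; S9-p>S11; S9-q>S11; S10-p>S6; S10-q>S12; S11-p>S12; S11-q>S12; S12-p>S6; S12-q>S6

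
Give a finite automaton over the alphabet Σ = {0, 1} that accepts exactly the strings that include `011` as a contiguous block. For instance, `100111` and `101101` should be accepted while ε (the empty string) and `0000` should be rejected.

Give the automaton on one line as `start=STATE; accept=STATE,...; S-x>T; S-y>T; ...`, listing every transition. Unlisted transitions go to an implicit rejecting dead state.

States s0..s2 record the length of the longest prefix of `011` that matches the current input suffix. Reaching s3 means `011` has been seen, and we stay there forever. Accept from s3.
        0   1  
>  s0   s1  s0 
   s1   s1  s2 
   s2   s1  s3 
 * s3   s3  s3 
(> = start, * = accepting)

start=s0; accept=s3; s0-0>s1; s0-1>s0; s1-0>s1; s1-1>s2; s2-0>s1; s2-1>s3; s3-0>s3; s3-1>s3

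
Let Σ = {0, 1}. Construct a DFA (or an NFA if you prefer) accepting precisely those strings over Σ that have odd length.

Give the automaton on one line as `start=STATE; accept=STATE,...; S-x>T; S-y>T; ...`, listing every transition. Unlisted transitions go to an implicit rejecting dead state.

Only the length mod 2 matters, so use a 2-cycle: from any state, every input symbol moves to the next state, wrapping S1 back to S0. Mark S1 accepting.
        0   1  
>  S0   S1  S1 
 * S1   S0  S0 
(> = start, * = accepting)

start=S0; accept=S1; S0-0>S1; S0-1>S1; S1-0>S0; S1-1>S0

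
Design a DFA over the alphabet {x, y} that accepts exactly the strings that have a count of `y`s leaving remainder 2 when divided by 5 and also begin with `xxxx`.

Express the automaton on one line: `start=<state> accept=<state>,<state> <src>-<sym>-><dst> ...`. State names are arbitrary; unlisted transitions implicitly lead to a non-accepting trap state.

start=A accept=L A-x->B A-y->C B-x->D B-y->C C-x->C C-y->E D-x->F D-y->C E-x->E E-y->G F-x->H F-y->C G-x->G G-y->I H-x->H H-y->J I-x->I I-y->K J-x->J J-y->L K-x->K K-y->C L-x->L L-y->M M-x->M M-y->N N-x->N N-y->H

Handle the two conditions separately and then intersect. The first has 5 states tracking the count of `y`s modulo 5; the second has 6 states tracking whether the input so far still matches the prefix `xxxx`. A product state is a pair (one from each), accepting exactly when both do.
       x  y 
>  A   B  C 
   B   D  C 
   C   C  E 
   D   F  C 
   E   E  G 
   F   H  C 
   G   G  I 
   H   H  J 
   I   I  K 
   J   J  L 
   K   K  C 
 * L   L  M 
   M   M  N 
   N   N  H 
(> = start, * = accepting)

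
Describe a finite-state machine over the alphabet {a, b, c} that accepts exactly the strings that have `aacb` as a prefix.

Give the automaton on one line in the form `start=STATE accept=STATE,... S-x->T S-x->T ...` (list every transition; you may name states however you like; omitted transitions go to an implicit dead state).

start=s0 accept=s4 s0-a->s1 s0-b->s5 s0-c->s5 s1-a->s2 s1-b->s5 s1-c->s5 s2-a->s5 s2-b->s5 s2-c->s3 s3-a->s5 s3-b->s4 s3-c->s5 s4-a->s4 s4-b->s4 s4-c->s4 s5-a->s5 s5-b->s5 s5-c->s5

Check the first 4 symbols one by one: s0 through s3 record how many have matched `aacb` so far; any wrong symbol goes to the dead state s5. After all 4 match we enter the accepting sink s4.
With 6 states:
        a   b   c  
>  s0   s1  s5  s5 
   s1   s2  s5  s5 
   s2   s5  s5  s3 
   s3   s5  s4  s5 
 * s4   s4  s4  s4 
   s5   s5  s5  s5 
(> = start, * = accepting)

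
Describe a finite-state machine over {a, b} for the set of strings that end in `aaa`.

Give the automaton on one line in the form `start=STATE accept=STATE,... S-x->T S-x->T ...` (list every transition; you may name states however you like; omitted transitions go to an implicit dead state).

start=q0 accept=q3 q0-a->q1 q0-b->q0 q1-a->q2 q1-b->q0 q2-a->q3 q2-b->q0 q3-a->q3 q3-b->q0

Remember how much of `aaa` the current input suffix matches. State q0 means no match yet; q1 means the last symbol is `a`; q2 means the last 2 symbols are `aa`; q3 means the last 3 symbols are `aaa`. Only q3 accepts. On a mismatch, fall back to the longest proper suffix that is still a prefix of `aaa`.
A 4-state machine:
        a   b  
>  q0   q1  q0 
   q1   q2  q0 
   q2   q3  q0 
 * q3   q3  q0 
(> = start, * = accepting)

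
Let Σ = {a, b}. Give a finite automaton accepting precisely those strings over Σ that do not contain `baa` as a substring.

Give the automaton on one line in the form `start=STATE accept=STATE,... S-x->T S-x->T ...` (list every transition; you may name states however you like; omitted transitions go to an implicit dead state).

This is the complement of 'contains `baa`'. Use the same substring-matching states — q0 through q3 holding how much of `baa` has just been matched — but flip the accepting set: everything except the trap q3 accepts.
        a   b  
>* q0   q0  q1 
 * q1   q2  q1 
 * q2   q3  q1 
   q3   q3  q3 
(> = start, * = accepting)

start=q0 accept=q0,q1,q2 q0-a->q0 q0-b->q1 q1-a->q2 q1-b->q1 q2-a->q3 q2-b->q1 q3-a->q3 q3-b->q3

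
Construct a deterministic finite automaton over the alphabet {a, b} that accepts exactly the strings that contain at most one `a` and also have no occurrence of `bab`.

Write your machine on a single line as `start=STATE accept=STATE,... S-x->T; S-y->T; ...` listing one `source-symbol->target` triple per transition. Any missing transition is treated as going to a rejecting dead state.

Run two small machines in parallel and take their product. One (3 states) tracks the count of `a`s, saturating at 2; the other (4 states) tracks partial matches of the forbidden pattern `bab`. Each combined state is a pair, one component from each; accept when both components accept.
A 10-state machine:
        a   b  
>* s0   s1  s2 
 * s1   s3  s4 
 * s2   s5  s2 
   s3   s3  s6 
 * s4   s7  s4 
 * s5   s3  s8 
   s6   s7  s6 
   s7   s3  s9 
   s8   s9  s8 
   s9   s9  s9 
(> = start, * = accepting)

start=s0; accept=s0,s1,s2,s4,s5; s0-a->s1; s0-b->s2; s1-a->s3; s1-b->s4; s2-a->s5; s2-b->s2; s3-a->s3; s3-b->s6; s4-a->s7; s4-b->s4; s5-a->s3; s5-b->s8; s6-a->s7; s6-b->s6; s7-a->s3; s7-b->s9; s8-a->s9; s8-b->s8; s9-a->s9; s9-b->s9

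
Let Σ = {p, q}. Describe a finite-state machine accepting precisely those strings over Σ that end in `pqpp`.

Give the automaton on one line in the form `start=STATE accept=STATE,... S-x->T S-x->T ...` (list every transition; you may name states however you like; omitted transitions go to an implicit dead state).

start=s0 accept=s4 s0-p->s1 s0-q->s0 s1-p->s1 s1-q->s2 s2-p->s3 s2-q->s0 s3-p->s4 s3-q->s2 s4-p->s1 s4-q->s2

Let each state record the length of the longest suffix of the input read so far that is also a prefix of `pqpp`. s1 means the last symbol is `p`; s2 means the last 2 symbols are `pq`; s3 means the last 3 symbols are `pqp`; s4 means the last 4 symbols are `pqpp`. Accept only at s4, where the string currently ends in `pqpp`.
A 5-state machine:
        p   q  
>  s0   s1  s0 
   s1   s1  s2 
   s2   s3  s0 
   s3   s4  s2 
 * s4   s1  s2 
(> = start, * = accepting)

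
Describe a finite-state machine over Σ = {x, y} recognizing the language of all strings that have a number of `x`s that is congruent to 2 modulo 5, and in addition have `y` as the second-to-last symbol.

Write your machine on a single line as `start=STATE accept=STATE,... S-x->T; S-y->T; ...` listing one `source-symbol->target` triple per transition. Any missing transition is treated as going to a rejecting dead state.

Build one automaton per condition and run them in lockstep. One (5 states) tracks the count of `x`s modulo 5; the other (7 states) tracks the last 2 symbols read. Each combined state is a pair, one component from each; accept when both components accept. After merging equivalent states the machine shrinks.
        x   y  
>  q0   q1  q0 
   q1   q2  q3 
   q2   q4  q5 
   q3   q6  q3 
   q4   q7  q4 
   q5   q4  q8 
 * q6   q4  q5 
   q7   q0  q7 
 * q8   q4  q8 
(> = start, * = accepting)

start=q0; accept=q6,q8; q0-x->q1; q0-y->q0; q1-x->q2; q1-y->q3; q2-x->q4; q2-y->q5; q3-x->q6; q3-y->q3; q4-x->q7; q4-y->q4; q5-x->q4; q5-y->q8; q6-x->q4; q6-y->q5; q7-x->q0; q7-y->q7; q8-x->q4; q8-y->q8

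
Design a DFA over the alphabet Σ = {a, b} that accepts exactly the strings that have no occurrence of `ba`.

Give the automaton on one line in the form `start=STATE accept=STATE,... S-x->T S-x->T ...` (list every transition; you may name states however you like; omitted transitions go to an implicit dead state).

start=q0 accept=q0,q1 q0-a->q0 q0-b->q1 q1-a->q2 q1-b->q1 q2-a->q2 q2-b->q2

Track partial matches of the forbidden pattern `ba`. State q2 is a dead state reached once `ba` has occurred; every other state accepts. q0 means no part of `ba` is currently matched.
3 states suffice.
        a   b  
>* q0   q0  q1 
 * q1   q2  q1 
   q2   q2  q2 
(> = start, * = accepting)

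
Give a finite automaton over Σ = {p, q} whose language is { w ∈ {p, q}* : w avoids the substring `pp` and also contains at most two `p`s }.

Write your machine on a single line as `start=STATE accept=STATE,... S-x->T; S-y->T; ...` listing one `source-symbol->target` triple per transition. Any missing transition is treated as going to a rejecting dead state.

start=A; accept=A,B,D,E; A-p->B; A-q->A; B-p->C; B-q->D; C-p->C; C-q->C; D-p->E; D-q->D; E-p->C; E-q->E

Run two small machines in parallel and take their product. The first has 3 states tracking partial matches of the forbidden pattern `pp`; the second has 4 states tracking the count of `p`s, saturating at 3. A product state is a pair (one from each), accepting exactly when both do. Minimizing collapses redundant product states.
A 5-state machine:
       p  q 
>* A   B  A 
 * B   C  D 
   C   C  C 
 * D   E  D 
 * E   C  E 
(> = start, * = accepting)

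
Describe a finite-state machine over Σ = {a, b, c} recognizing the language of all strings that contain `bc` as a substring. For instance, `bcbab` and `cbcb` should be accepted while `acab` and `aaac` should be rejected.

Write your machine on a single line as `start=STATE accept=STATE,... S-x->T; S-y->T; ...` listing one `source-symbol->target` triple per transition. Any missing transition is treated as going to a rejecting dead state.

start=q0; accept=q2; q0-a->q0; q0-b->q1; q0-c->q0; q1-a->q0; q1-b->q1; q1-c->q2; q2-a->q2; q2-b->q2; q2-c->q2

Track how much of `bc` has been matched so far: state q0 is no progress, q2 is the absorbing accept state reached once `bc` has occurred. Intermediate states record partial matches; on a mismatch, fall back to the longest reusable overlap.
A 3-state machine:
        a   b   c  
>  q0   q0  q1  q0 
   q1   q0  q1  q2 
 * q2   q2  q2  q2 
(> = start, * = accepting)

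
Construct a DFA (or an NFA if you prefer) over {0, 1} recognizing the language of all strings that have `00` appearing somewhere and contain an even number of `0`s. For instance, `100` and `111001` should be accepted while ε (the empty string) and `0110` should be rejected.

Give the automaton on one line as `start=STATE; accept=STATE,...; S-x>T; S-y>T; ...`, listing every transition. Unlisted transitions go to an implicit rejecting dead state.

Build one automaton per condition and run them in lockstep. The first has 3 states tracking whether and how much of `00` has been seen; the second has 2 states tracking the count of `0`s modulo 2. A product state is a pair (one from each), accepting exactly when both do.
6 states suffice.
        0   1  
>  S0   S1  S0 
   S1   S2  S3 
 * S2   S4  S2 
   S3   S5  S3 
   S4   S2  S4 
   S5   S4  S0 
(> = start, * = accepting)

start=S0; accept=S2; S0-0>S1; S0-1>S0; S1-0>S2; S1-1>S3; S2-0>S4; S2-1>S2; S3-0>S5; S3-1>S3; S4-0>S2; S4-1>S4; S5-0>S4; S5-1>S0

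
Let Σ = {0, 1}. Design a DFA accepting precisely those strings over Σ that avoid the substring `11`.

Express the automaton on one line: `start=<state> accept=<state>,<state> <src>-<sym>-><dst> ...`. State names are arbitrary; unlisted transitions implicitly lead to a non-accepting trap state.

start=q0 accept=q0,q1 q0-0->q0 q0-1->q1 q1-0->q0 q1-1->q2 q2-0->q2 q2-1->q2

Track partial matches of the forbidden pattern `11`. State q2 is a dead state reached once `11` has occurred; every other state accepts. q0 means no part of `11` is currently matched.
With 3 states:
        0   1  
>* q0   q0  q1 
 * q1   q0  q2 
   q2   q2  q2 
(> = start, * = accepting)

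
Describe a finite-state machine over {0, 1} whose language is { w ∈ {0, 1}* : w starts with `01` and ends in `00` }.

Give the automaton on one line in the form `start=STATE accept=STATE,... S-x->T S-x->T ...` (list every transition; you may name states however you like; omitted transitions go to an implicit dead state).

start=q0 accept=q7 q0-0->q1 q0-1->q2 q1-0->q3 q1-1->q4 q2-0->q5 q2-1->q2 q3-0->q3 q3-1->q2 q4-0->q6 q4-1->q4 q5-0->q3 q5-1->q2 q6-0->q7 q6-1->q4 q7-0->q7 q7-1->q4

Handle the two conditions separately and then intersect. One (4 states) tracks whether the input so far still matches the prefix `01`; the other (3 states) tracks how much of the suffix `00` has currently been matched. Each combined state is a pair, one component from each; accept when both components accept.
An 8-state machine:
        0   1  
>  q0   q1  q2 
   q1   q3  q4 
   q2   q5  q2 
   q3   q3  q2 
   q4   q6  q4 
   q5   q3  q2 
   q6   q7  q4 
 * q7   q7  q4 
(> = start, * = accepting)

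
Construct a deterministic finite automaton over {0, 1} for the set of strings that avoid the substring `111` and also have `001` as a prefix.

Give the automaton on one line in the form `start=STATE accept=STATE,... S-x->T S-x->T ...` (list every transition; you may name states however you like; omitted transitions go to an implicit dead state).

start=S0 accept=S6,S8,S9 S0-0->S1 S0-1->S2 S1-0->S3 S1-1->S2 S2-0->S4 S2-1->S5 S3-0->S4 S3-1->S6 S4-0->S4 S4-1->S2 S5-0->S4 S5-1->S7 S6-0->S8 S6-1->S9 S7-0->S7 S7-1->S7 S8-0->S8 S8-1->S6 S9-0->S8 S9-1->S10 S10-0->S10 S10-1->S10

Handle the two conditions separately and then intersect. One (4 states) tracks partial matches of the forbidden pattern `111`; the other (5 states) tracks whether the input so far still matches the prefix `001`. Each combined state is a pair, one component from each; accept when both components accept.
          0    1  
>  S0     S1   S2 
   S1     S3   S2 
   S2     S4   S5 
   S3     S4   S6 
   S4     S4   S2 
   S5     S4   S7 
 * S6     S8   S9 
   S7     S7   S7 
 * S8     S8   S6 
 * S9     S8  S10 
   S10   S10  S10 
(> = start, * = accepting)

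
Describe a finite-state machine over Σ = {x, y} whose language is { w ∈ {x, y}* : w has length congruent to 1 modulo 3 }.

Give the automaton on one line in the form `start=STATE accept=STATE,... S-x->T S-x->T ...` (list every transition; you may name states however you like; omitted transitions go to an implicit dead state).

Count input length modulo 3: every symbol advances one step around the cycle q0 → q1 → q2 → q0. Accept at q1.
With 3 states:
        x   y  
>  q0   q1  q1 
 * q1   q2  q2 
   q2   q0  q0 
(> = start, * = accepting)

start=q0 accept=q1 q0-x->q1 q0-y->q1 q1-x->q2 q1-y->q2 q2-x->q0 q2-y->q0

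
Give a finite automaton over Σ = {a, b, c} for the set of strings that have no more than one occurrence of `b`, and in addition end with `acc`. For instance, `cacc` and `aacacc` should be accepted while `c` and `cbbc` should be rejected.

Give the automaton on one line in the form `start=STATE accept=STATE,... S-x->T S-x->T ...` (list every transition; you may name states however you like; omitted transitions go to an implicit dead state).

Build one automaton per condition and run them in lockstep. One (3 states) tracks the count of `b`s, saturating at 2; the other (4 states) tracks how much of the suffix `acc` has currently been matched. Each combined state is a pair, one component from each; accept when both components accept. Equivalent product states are then merged.
With 9 states:
        a   b   c  
>  S0   S1  S2  S0 
   S1   S1  S2  S3 
   S2   S4  S5  S2 
   S3   S1  S2  S6 
   S4   S4  S5  S7 
   S5   S5  S5  S5 
 * S6   S1  S2  S0 
   S7   S4  S5  S8 
 * S8   S4  S5  S2 
(> = start, * = accepting)

start=S0 accept=S6,S8 S0-a->S1 S0-b->S2 S0-c->S0 S1-a->S1 S1-b->S2 S1-c->S3 S2-a->S4 S2-b->S5 S2-c->S2 S3-a->S1 S3-b->S2 S3-c->S6 S4-a->S4 S4-b->S5 S4-c->S7 S5-a->S5 S5-b->S5 S5-c->S5 S6-a->S1 S6-b->S2 S6-c->S0 S7-a->S4 S7-b->S5 S7-c->S8 S8-a->S4 S8-b->S5 S8-c->S2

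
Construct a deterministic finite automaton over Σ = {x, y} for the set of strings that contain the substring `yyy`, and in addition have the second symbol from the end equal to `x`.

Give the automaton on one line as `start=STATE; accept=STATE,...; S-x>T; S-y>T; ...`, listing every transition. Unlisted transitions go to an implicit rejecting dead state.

start=S0; accept=S9,S10; S0-x>S1; S0-y>S2; S1-x>S3; S1-y>S4; S2-x>S5; S2-y>S6; S3-x>S3; S3-y>S4; S4-x>S5; S4-y>S6; S5-x>S3; S5-y>S4; S6-x>S5; S6-y>S7; S7-x>S8; S7-y>S7; S8-x>S9; S8-y>S10; S9-x>S9; S9-y>S10; S10-x>S8; S10-y>S7

Build one automaton per condition and run them in lockstep. The first has 4 states tracking whether and how much of `yyy` has been seen; the second has 7 states tracking the last 2 symbols read. A product state is a pair (one from each), accepting exactly when both do.
With 11 states:
          x    y  
>  S0     S1   S2 
   S1     S3   S4 
   S2     S5   S6 
   S3     S3   S4 
   S4     S5   S6 
   S5     S3   S4 
   S6     S5   S7 
   S7     S8   S7 
   S8     S9  S10 
 * S9     S9  S10 
 * S10    S8   S7 
(> = start, * = accepting)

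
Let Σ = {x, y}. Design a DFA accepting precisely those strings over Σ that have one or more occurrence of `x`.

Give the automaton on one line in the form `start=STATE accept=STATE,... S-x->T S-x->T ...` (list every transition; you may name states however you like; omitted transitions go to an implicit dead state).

Count `x`s, saturating at 2: state q0 means no `x` yet, q1 means one `x` seen, q2 means more than one. Each `x` increments (capped at q2); other symbols loop. Accept from {q1, q2}.
        x   y  
>  q0   q1  q0 
 * q1   q2  q1 
 * q2   q2  q2 
(> = start, * = accepting)

start=q0 accept=q1,q2 q0-x->q1 q0-y->q0 q1-x->q2 q1-y->q1 q2-x->q2 q2-y->q2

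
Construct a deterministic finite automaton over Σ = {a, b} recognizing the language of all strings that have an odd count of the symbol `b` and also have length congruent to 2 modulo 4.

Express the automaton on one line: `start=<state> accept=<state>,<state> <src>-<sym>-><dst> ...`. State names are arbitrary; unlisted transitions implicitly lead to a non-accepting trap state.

Build one automaton per condition and run them in lockstep. The first has 2 states tracking the count of `b`s modulo 2; the second has 4 states tracking the input length modulo 4. A product state is a pair (one from each), accepting exactly when both do.
An 8-state machine:
        a   b  
>  s0   s1  s2 
   s1   s3  s4 
   s2   s4  s3 
   s3   s5  s6 
 * s4   s6  s5 
   s5   s0  s7 
   s6   s7  s0 
   s7   s2  s1 
(> = start, * = accepting)

start=s0 accept=s4 s0-a->s1 s0-b->s2 s1-a->s3 s1-b->s4 s2-a->s4 s2-b->s3 s3-a->s5 s3-b->s6 s4-a->s6 s4-b->s5 s5-a->s0 s5-b->s7 s6-a->s7 s6-b->s0 s7-a->s2 s7-b->s1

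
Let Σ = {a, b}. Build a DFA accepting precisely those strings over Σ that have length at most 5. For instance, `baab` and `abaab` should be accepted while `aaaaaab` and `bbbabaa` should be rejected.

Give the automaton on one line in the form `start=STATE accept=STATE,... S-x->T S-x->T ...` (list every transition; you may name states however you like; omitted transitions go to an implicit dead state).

start=q0 accept=q0,q1,q2,q3,q4,q5 q0-a->q1 q0-b->q1 q1-a->q2 q1-b->q2 q2-a->q3 q2-b->q3 q3-a->q4 q3-b->q4 q4-a->q5 q4-b->q5 q5-a->q6 q5-b->q6 q6-a->q6 q6-b->q6

We only need to distinguish lengths 0, 1, …, 5, and '>5'. Chain q0 → q1 → q2 → q3 → q4 → q5 → q6 on every symbol, with q6 looping. Accepting states: {q0, q1, q2, q3, q4, q5}.
7 states suffice.
        a   b  
>* q0   q1  q1 
 * q1   q2  q2 
 * q2   q3  q3 
 * q3   q4  q4 
 * q4   q5  q5 
 * q5   q6  q6 
   q6   q6  q6 
(> = start, * = accepting)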